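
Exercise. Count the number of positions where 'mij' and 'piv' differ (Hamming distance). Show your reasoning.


Alignment:
Position 1: 'm' vs 'p' = DIFFER
Position 2: 'i' vs 'i' = match
Position 3: 'j' vs 'v' = DIFFER
Total differences: 2

2


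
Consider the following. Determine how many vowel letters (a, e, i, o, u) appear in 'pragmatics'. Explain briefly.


Vowels in 'pragmatics': a, a, i = 3 vowels.

3


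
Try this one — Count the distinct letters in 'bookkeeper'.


Unique letters in 'bookkeeper': {b, e, k, o, p, r} = 6 distinct letters.

6


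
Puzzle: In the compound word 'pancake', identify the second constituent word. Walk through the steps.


Split 'pancake' into 'pan' + 'cake'. The second part is 'cake'.

cake


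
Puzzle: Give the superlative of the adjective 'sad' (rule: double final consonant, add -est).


Apply superlative formation (double final consonant, add -est): 'sad' -> 'saddest'.

saddest


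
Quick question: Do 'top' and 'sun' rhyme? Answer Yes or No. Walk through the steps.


Rime (stressed vowel + following sounds) of 'top': -op = /ɒp/
Rime of 'sun': -un = /ʌn/
/ɒp/ and /ʌn/ are different ending sounds, so the words do not rhyme.

No


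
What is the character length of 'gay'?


Spell out 'gay' and number each letter: g(1), a(2), y(3). Total: 3 letters.

3


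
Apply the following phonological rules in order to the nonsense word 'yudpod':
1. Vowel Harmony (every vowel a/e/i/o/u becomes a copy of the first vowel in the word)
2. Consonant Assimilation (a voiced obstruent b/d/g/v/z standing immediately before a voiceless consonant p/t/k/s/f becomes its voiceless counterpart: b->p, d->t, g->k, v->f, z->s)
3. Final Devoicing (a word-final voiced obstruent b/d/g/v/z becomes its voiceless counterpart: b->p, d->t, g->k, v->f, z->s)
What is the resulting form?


Starting form: 'yudpod'
Rule 1: Vowel Harmony: all vowels become 'u' (matching first vowel). 'yudpod' -> 'yudpud'
Rule 2: Consonant Assimilation: voiced obstruent before voiceless consonant becomes voiceless ('dp' -> 'tp'). 'yudpud' -> 'yutpud'
Rule 3: Final Devoicing: word-final voiced obstruent 'd' becomes voiceless 't'. 'yutpud' -> 'yutput'
Final form: 'yutput'

yutput


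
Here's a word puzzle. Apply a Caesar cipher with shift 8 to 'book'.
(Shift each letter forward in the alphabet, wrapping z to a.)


Shift each letter by 8: b -> j, o -> w, o -> w, k -> s. Result: 'jwws'.

jwws


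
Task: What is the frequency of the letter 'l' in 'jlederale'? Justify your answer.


Letter 'l' in 'jlederale': found at position(s) 2, 8 = 2 occurrence(s).

2


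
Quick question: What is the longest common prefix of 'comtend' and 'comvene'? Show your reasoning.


Compare from the start: 3 characters match: 'com'. Mismatch at position 4: 't' vs 'v'.

com


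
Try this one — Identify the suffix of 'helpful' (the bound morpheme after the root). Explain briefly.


The word 'helpful' = 'help' (root) + '-ful' (suffix). The suffix is '-ful'.

ful


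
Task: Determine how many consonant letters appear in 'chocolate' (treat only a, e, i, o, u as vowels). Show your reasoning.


Consonants in 'chocolate': c, h, c, l, t = 5 consonants.

5


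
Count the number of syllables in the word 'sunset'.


Break 'sunset' into syllables: sun-set -> sun | set = 2 syllables

2 syllables


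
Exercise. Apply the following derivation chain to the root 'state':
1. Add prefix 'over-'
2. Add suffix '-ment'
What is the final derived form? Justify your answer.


Step 1: Add prefix 'over-' to 'state' = 'overstate'
Step 2: Add suffix '-ment' to 'overstate' = 'overstatement'

overstatement


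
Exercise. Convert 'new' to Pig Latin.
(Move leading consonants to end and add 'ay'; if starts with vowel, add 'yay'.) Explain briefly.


'new': move consonant cluster 'n' to end and add 'ay': 'ewnay'.

ewnay


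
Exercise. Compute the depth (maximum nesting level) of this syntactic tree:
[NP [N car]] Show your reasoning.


Count bracket nesting levels:
'[' at pos 0: depth = 1
'[' at pos 4: depth = 2
Maximum depth reached: 2

2


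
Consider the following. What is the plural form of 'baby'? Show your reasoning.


Apply rule: Change -y to -ies (consonant + y). 'baby' becomes 'babies'.

babies


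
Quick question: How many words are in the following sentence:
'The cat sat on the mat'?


Split into words: The | cat | sat | on | the | mat = 6 words.

6


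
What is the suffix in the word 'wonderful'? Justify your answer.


The word 'wonderful' = 'wonder' (root) + '-ful' (suffix). The suffix is '-ful'.

ful


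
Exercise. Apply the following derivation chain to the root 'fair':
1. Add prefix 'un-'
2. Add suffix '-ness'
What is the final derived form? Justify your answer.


Step 1: Add prefix 'un-' to 'fair' = 'unfair'
Step 2: Add suffix '-ness' to 'unfair' = 'unfairness'

unfairness


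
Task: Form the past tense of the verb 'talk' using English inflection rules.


Apply rule: Add -ed. 'talk' becomes 'talked'.

talked


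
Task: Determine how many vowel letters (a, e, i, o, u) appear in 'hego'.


Vowels in 'hego': e, o = 2 vowels.

2


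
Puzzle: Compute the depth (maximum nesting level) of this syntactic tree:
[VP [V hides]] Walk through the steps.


Count bracket nesting levels:
'[' at pos 0: depth = 1
'[' at pos 4: depth = 2
Maximum depth reached: 2

2


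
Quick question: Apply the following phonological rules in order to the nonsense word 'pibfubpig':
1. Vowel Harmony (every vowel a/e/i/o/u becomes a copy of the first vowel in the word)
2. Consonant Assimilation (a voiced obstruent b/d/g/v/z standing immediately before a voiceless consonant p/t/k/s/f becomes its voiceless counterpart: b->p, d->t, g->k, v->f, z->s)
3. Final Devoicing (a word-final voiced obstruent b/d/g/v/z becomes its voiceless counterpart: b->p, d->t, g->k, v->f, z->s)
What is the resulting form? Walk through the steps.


Starting form: 'pibfubpig'
Rule 1: Vowel Harmony: all vowels become 'i' (matching first vowel). 'pibfubpig' -> 'pibfibpig'
Rule 2: Consonant Assimilation: voiced obstruent before voiceless consonant becomes voiceless ('bf' -> 'pf', 'bp' -> 'pp'). 'pibfibpig' -> 'pipfippig'
Rule 3: Final Devoicing: word-final voiced obstruent 'g' becomes voiceless 'k'. 'pipfippig' -> 'pipfippik'
Final form: 'pipfippik'

pipfippik


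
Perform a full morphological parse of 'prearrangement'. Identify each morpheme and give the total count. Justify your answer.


Step 1: Identify prefix: 'pre' (meaning: before)
Step 2: Identify root: 'arrange'
Step 3: Identify suffix(es): 'ment'
Decomposition: pre- (prefix: before) + arrange (root) + -ment (suffix: action/result)
Total morphemes: 3

3 morphemes (pre- (prefix: before) + arrange (root) + -ment (suffix: action/result))


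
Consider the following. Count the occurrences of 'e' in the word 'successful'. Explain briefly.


Letter 'e' in 'successful': found at position(s) 5 = 1 occurrence(s).

1


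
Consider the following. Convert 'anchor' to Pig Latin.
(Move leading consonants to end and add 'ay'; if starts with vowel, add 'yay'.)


'anchor' starts with a vowel, so add 'yay': 'anchoryay'.

anchoryay


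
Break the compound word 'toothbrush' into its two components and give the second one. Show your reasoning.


Split 'toothbrush' into 'tooth' + 'brush'. The second part is 'brush'.

brush


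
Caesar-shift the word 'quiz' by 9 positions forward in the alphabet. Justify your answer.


Shift each letter by 9: q -> z, u -> d, i -> r, z -> i. Result: 'zdri'.

zdri


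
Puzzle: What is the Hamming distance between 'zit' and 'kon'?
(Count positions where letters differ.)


Alignment:
Position 1: 'z' vs 'k' = DIFFER
Position 2: 'i' vs 'o' = DIFFER
Position 3: 't' vs 'n' = DIFFER
Total differences: 3

3


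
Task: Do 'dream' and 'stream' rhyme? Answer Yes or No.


Rime (stressed vowel + following sounds) of 'dream': -eam = /iːm/
Rime of 'stream': -eam = /iːm/
/iːm/ and /iːm/ are the same ending sound, so the words rhyme.

Yes


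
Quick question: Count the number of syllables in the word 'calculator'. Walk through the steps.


Break 'calculator' into syllables: cal-cu-la-tor -> cal | cu | la | tor = 4 syllables

4 syllables


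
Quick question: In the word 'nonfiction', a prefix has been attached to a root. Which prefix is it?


The word 'nonfiction' = 'non' (prefix) + 'fiction' (root). The prefix is 'non'.

non


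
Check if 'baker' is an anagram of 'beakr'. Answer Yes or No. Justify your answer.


Sorted letters of 'baker': 'abekr'
Sorted letters of 'beakr': 'abekr'
They match.

Yes


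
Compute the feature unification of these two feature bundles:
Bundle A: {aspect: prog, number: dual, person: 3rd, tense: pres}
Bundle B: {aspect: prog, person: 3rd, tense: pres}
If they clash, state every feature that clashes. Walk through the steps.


Compare features:
aspect: A=prog vs B=prog -> unified: prog
number: A=dual vs B=_ -> unified: dual
person: A=3rd vs B=3rd -> unified: 3rd
tense: A=pres vs B=pres -> unified: pres
No clashes found.

Unified: {aspect: prog, number: dual, person: 3rd, tense: pres}


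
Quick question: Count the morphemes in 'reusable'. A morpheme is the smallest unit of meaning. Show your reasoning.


Decomposition: re- (prefix) + use (root) + -able (suffix) = 3 morpheme(s)

3 morphemes


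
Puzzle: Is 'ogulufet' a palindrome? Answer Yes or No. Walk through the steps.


Forward: 'ogulufet'
Reversed: 'tefulugo'
They differ.

No


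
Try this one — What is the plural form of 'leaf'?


Apply rule: Change -f to -ves. 'leaf' becomes 'leaves'.

leaves


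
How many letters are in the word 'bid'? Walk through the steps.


Spell out 'bid' and number each letter: b(1), i(2), d(3). Total: 3 letters.

3


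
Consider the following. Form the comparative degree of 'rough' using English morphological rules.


Apply comparative formation (add -er): 'rough' -> 'rougher'.

rougher


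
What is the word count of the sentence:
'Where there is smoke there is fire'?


Split into words: Where | there | is | smoke | there | is | fire = 7 words.

7


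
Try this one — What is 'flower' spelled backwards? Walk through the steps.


Reverse 'flower' character by character: 'rewolf'.

rewolf


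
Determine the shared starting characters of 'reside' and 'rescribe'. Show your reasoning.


Compare from the start: 3 characters match: 'res'. Mismatch at position 4: 'i' vs 'c'.

res


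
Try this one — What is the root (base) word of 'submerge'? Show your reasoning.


Remove prefix 'sub' from 'submerge' to get root 'merge'.

merge


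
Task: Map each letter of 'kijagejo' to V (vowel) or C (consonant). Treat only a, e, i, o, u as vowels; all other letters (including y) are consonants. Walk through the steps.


Letter mapping: k = C, i = V, j = C, a = V, g = C, e = V, j = C, o = V.

CVCVCVCV


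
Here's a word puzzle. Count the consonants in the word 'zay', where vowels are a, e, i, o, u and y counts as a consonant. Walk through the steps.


Consonants in 'zay': z, y = 2 consonants.

2


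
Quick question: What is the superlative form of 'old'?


Apply superlative formation (add -est): 'old' -> 'oldest'.

oldest


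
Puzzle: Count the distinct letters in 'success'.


Unique letters in 'success': {c, e, s, u} = 4 distinct letters.

4


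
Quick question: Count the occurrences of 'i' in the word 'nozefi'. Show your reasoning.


Letter 'i' in 'nozefi': found at position(s) 6 = 1 occurrence(s).

1


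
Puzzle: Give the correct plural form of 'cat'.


Apply rule: Add -s. 'cat' becomes 'cats'.

cats


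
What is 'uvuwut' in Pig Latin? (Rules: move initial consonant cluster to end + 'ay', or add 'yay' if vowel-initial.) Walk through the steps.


'uvuwut' starts with a vowel, so add 'yay': 'uvuwutyay'.

uvuwutyay


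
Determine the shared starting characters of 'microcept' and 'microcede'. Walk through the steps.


Compare from the start: 7 characters match: 'microce'. Mismatch at position 8: 'p' vs 'd'.

microce


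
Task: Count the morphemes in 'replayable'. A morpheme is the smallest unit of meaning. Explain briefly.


Decomposition: re- (prefix) + play (root) + -able (suffix) = 3 morpheme(s)

3 morphemes


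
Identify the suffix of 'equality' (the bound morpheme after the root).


The word 'equality' = 'equal' (root) + '-ity' (suffix). The suffix is '-ity'.

ity


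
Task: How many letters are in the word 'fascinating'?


Spell out 'fascinating' and number each letter: f(1), a(2), s(3), c(4), i(5), n(6), a(7), t(8), i(9), n(10), g(11). Total: 11 letters.

11


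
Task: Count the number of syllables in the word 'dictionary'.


Break 'dictionary' into syllables: dic-tion-ar-y -> dic | tion | ar | y = 4 syllables

4 syllables


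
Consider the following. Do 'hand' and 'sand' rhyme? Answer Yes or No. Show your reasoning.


Rime (stressed vowel + following sounds) of 'hand': -and = /ænd/
Rime of 'sand': -and = /ænd/
/ænd/ and /ænd/ are the same ending sound, so the words rhyme.

Yes


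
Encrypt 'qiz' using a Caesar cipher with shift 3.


Shift each letter by 3: q -> t, i -> l, z -> c. Result: 'tlc'.

tlc


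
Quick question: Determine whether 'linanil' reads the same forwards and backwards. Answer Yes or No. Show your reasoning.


Forward: 'linanil'
Reversed: 'linanil'
They are identical.

Yes


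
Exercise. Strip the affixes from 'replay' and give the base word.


Remove prefix 're' from 'replay' to get root 'play'.

play


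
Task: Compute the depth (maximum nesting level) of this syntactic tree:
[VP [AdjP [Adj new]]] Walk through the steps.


Count bracket nesting levels:
'[' at pos 0: depth = 1
'[' at pos 4: depth = 2
'[' at pos 10: depth = 3
Maximum depth reached: 3

3


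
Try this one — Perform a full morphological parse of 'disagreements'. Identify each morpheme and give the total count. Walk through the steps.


Step 1: Identify prefix: 'dis' (meaning: not/apart)
Step 2: Identify root: 'agree'
Step 3: Identify suffix(es): 'ment, s'
Decomposition: dis- (prefix: not/apart) + agree (root) + -ment (suffix: action/result) + -s (plural)
Total morphemes: 4

4 morphemes (dis- (prefix: not/apart) + agree (root) + -ment (suffix: action/result) + -s (plural))


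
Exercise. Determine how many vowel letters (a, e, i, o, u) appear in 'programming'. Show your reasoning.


Vowels in 'programming': o, a, i = 3 vowels.

3


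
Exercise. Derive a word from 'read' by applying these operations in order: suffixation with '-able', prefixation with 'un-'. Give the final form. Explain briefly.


Step 1: Add suffix '-able' to 'read' = 'readable'
Step 2: Add prefix 'un-' to 'readable' = 'unreadable'

unreadable


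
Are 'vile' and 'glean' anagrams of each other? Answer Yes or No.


Sorted letters of 'vile': 'eilv'
Sorted letters of 'glean': 'aegln'
They do not match.

No


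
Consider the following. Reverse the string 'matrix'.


Reverse 'matrix' character by character: 'xirtam'.

xirtam


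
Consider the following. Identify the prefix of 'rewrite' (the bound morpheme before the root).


The word 'rewrite' = 're' (prefix) + 'write' (root). The prefix is 're'.

re


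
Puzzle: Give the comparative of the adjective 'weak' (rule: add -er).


Apply comparative formation (add -er): 'weak' -> 'weaker'.

weaker


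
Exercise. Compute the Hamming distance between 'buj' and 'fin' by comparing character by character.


Alignment:
Position 1: 'b' vs 'f' = DIFFER
Position 2: 'u' vs 'i' = DIFFER
Position 3: 'j' vs 'n' = DIFFER
Total differences: 3

3


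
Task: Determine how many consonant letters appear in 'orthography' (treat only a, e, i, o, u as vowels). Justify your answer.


Consonants in 'orthography': r, t, h, g, r, p, h, y = 8 consonants.

8


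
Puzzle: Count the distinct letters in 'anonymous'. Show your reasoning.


Unique letters in 'anonymous': {a, m, n, o, s, u, y} = 7 distinct letters.

7


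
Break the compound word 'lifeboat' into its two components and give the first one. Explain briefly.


Split 'lifeboat' into 'life' + 'boat'. The first part is 'life'.

life


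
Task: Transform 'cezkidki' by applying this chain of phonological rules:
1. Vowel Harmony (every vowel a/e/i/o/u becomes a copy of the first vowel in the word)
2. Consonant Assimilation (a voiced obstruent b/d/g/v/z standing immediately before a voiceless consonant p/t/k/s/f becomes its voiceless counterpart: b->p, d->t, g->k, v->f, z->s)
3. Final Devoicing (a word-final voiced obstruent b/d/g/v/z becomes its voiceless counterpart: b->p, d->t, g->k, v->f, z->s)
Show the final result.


Starting form: 'cezkidki'
Rule 1: Vowel Harmony: all vowels become 'e' (matching first vowel). 'cezkidki' -> 'cezkedke'
Rule 2: Consonant Assimilation: voiced obstruent before voiceless consonant becomes voiceless ('zk' -> 'sk', 'dk' -> 'tk'). 'cezkedke' -> 'cesketke'
Rule 3: Final Devoicing: the word ends in the vowel 'e', not a consonant. No change.
Final form: 'cesketke'

cesketke


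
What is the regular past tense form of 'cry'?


Apply rule: Change -y to -ied. 'cry' becomes 'cried'.

cried


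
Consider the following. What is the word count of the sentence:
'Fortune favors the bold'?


Split into words: Fortune | favors | the | bold = 4 words.

4


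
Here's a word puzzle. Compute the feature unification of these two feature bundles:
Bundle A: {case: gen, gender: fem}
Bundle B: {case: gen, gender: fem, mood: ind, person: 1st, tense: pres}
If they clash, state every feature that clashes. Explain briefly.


Compare features:
case: A=gen vs B=gen -> unified: gen
gender: A=fem vs B=fem -> unified: fem
mood: A=_ vs B=ind -> unified: ind
person: A=_ vs B=1st -> unified: 1st
tense: A=_ vs B=pres -> unified: pres
No clashes found.

Unified: {case: gen, gender: fem, mood: ind, person: 1st, tense: pres}


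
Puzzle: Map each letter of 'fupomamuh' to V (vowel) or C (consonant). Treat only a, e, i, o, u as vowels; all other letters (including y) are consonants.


Letter mapping: f = C, u = V, p = C, o = V, m = C, a = V, m = C, u = V, h = C.

CVCVCVCVC


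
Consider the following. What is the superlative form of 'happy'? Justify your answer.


Apply superlative formation (consonant + y: change y to i, add -est): 'happy' -> 'happiest'.

happiest


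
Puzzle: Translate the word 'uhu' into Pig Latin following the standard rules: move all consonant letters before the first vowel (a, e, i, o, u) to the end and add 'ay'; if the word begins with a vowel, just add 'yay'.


'uhu' starts with a vowel, so add 'yay': 'uhuyay'.

uhuyay


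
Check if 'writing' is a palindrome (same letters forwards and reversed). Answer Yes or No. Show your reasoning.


Forward: 'writing'
Reversed: 'gnitirw'
They differ.

No


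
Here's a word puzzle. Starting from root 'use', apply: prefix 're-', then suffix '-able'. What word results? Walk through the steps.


Step 1: Add prefix 're-' to 'use' = 'reuse'
Step 2: Add suffix '-able' to 'reuse' = 'reusable'

reusable


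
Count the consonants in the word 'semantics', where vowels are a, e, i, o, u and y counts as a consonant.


Consonants in 'semantics': s, m, n, t, c, s = 6 consonants.

6


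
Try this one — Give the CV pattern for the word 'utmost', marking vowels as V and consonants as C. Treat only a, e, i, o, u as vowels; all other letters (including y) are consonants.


Letter mapping: u = V, t = C, m = C, o = V, s = C, t = C.

VCCVCC


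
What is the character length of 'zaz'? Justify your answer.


Spell out 'zaz' and number each letter: z(1), a(2), z(3). Total: 3 letters.

3


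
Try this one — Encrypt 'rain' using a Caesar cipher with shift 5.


Shift each letter by 5: r -> w, a -> f, i -> n, n -> s. Result: 'wfns'.

wfns


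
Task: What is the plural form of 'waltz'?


Apply rule: Add -es (sibilant/fricative ending). 'waltz' becomes 'waltzes'.

waltzes


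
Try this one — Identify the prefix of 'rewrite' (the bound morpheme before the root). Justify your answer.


The word 'rewrite' = 're' (prefix) + 'write' (root). The prefix is 're'.

re


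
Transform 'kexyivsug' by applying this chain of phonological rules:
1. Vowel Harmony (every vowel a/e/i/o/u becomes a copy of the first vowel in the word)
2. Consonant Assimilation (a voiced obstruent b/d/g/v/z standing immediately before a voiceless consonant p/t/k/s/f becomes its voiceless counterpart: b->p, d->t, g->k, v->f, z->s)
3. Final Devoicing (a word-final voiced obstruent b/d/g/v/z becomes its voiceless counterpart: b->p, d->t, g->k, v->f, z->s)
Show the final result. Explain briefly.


Starting form: 'kexyivsug'
Rule 1: Vowel Harmony: all vowels become 'e' (matching first vowel). 'kexyivsug' -> 'kexyevseg'
Rule 2: Consonant Assimilation: voiced obstruent before voiceless consonant becomes voiceless ('vs' -> 'fs'). 'kexyevseg' -> 'kexyefseg'
Rule 3: Final Devoicing: word-final voiced obstruent 'g' becomes voiceless 'k'. 'kexyefseg' -> 'kexyefsek'
Final form: 'kexyefsek'

kexyefsek


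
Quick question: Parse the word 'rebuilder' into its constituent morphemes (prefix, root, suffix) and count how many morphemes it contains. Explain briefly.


Step 1: Identify prefix: 're' (meaning: again)
Step 2: Identify root: 'build'
Step 3: Identify suffix(es): 'er'
Decomposition: re- (prefix: again) + build (root) + -er (suffix: one who)
Total morphemes: 3

3 morphemes (re- (prefix: again) + build (root) + -er (suffix: one who))


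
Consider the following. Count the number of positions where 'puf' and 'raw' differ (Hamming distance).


Alignment:
Position 1: 'p' vs 'r' = DIFFER
Position 2: 'u' vs 'a' = DIFFER
Position 3: 'f' vs 'w' = DIFFER
Total differences: 3

3


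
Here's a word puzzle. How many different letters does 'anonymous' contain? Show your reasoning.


Unique letters in 'anonymous': {a, m, n, o, s, u, y} = 7 distinct letters.

7


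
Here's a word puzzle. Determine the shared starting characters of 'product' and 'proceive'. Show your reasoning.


Compare from the start: 3 characters match: 'pro'. Mismatch at position 4: 'd' vs 'c'.

pro


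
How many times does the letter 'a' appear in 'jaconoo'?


Letter 'a' in 'jaconoo': found at position(s) 2 = 1 occurrence(s).

1


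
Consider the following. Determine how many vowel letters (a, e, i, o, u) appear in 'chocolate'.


Vowels in 'chocolate': o, o, a, e = 4 vowels.

4


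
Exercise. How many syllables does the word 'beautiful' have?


Break 'beautiful' into syllables: beau-ti-ful -> beau | ti | ful = 3 syllables

3 syllables


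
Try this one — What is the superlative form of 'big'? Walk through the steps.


Apply superlative formation (double final consonant, add -est): 'big' -> 'biggest'.

biggest


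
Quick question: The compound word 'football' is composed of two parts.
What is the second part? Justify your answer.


Split 'football' into 'foot' + 'ball'. The second part is 'ball'.

ball


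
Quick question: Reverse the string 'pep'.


Reverse 'pep' character by character: 'pep'.

pep


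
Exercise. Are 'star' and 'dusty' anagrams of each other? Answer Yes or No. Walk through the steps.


Sorted letters of 'star': 'arst'
Sorted letters of 'dusty': 'dstuy'
They do not match.

No


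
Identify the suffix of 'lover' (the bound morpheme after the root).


The word 'lover' = 'love' (root) + '-er' (suffix). The suffix is '-er'.

er


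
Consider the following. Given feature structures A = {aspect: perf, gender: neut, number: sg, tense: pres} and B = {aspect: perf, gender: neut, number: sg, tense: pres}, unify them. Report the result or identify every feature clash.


Compare features:
aspect: A=perf vs B=perf -> unified: perf
gender: A=neut vs B=neut -> unified: neut
number: A=sg vs B=sg -> unified: sg
tense: A=pres vs B=pres -> unified: pres
No clashes found.

Unified: {aspect: perf, gender: neut, number: sg, tense: pres}


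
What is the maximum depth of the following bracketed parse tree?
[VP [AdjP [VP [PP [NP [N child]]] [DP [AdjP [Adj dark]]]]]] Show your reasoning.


Count bracket nesting levels:
'[' at pos 0: depth = 1
'[' at pos 4: depth = 2
'[' at pos 10: depth = 3
'[' at pos 14: depth = 4
'[' at pos 18: depth = 5
'[' at pos 22: depth = 6
'[' at pos 34: depth = 4
'[' at pos 38: depth = 5
'[' at pos 44: depth = 6
Maximum depth reached: 6

6


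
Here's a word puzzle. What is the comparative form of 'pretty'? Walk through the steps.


Apply comparative formation (consonant + y: change y to i, add -er): 'pretty' -> 'prettier'.

prettier


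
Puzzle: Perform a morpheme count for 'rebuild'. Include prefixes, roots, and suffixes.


Decomposition: re- (prefix) + build (root) = 2 morpheme(s)

2 morphemes


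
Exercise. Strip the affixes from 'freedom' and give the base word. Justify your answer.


Remove suffix '-dom' from 'freedom' to get root 'free'.

free


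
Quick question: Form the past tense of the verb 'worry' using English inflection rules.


Apply rule: Change -y to -ied. 'worry' becomes 'worried'.

worried


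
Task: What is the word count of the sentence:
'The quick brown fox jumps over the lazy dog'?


Split into words: The | quick | brown | fox | jumps | over | the | lazy | dog = 9 words.

9


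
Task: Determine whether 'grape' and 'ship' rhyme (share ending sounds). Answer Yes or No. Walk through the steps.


Rime (stressed vowel + following sounds) of 'grape': -ape = /eɪp/
Rime of 'ship': -ip = /ɪp/
/eɪp/ and /ɪp/ are different ending sounds, so the words do not rhyme.

No


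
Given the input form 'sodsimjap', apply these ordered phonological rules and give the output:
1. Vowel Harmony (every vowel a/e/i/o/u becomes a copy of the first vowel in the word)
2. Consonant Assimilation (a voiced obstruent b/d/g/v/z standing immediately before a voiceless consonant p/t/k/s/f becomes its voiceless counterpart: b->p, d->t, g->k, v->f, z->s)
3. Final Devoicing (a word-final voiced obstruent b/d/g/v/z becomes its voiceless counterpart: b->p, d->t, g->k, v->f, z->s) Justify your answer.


Starting form: 'sodsimjap'
Rule 1: Vowel Harmony: all vowels become 'o' (matching first vowel). 'sodsimjap' -> 'sodsomjop'
Rule 2: Consonant Assimilation: voiced obstruent before voiceless consonant becomes voiceless ('ds' -> 'ts'). 'sodsomjop' -> 'sotsomjop'
Rule 3: Final Devoicing: final consonant 'p' is not one of the voiced obstruents b/d/g/v/z. No change.
Final form: 'sotsomjop'

sotsomjop


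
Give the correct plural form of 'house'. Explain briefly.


Apply rule: Add -s. 'house' becomes 'houses'.

houses


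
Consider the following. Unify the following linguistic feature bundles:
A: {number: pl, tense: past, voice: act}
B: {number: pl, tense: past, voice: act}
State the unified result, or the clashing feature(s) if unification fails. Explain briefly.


Compare features:
number: A=pl vs B=pl -> unified: pl
tense: A=past vs B=past -> unified: past
voice: A=act vs B=act -> unified: act
No clashes found.

Unified: {number: pl, tense: past, voice: act}


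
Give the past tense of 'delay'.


Apply rule: Add -ed. 'delay' becomes 'delayed'.

delayed


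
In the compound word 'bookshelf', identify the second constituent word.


Split 'bookshelf' into 'book' + 'shelf'. The second part is 'shelf'.

shelf


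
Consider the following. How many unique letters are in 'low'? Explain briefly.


Unique letters in 'low': {l, o, w} = 3 distinct letters.

3


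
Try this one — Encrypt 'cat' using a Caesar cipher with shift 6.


Shift each letter by 6: c -> i, a -> g, t -> z. Result: 'igz'.

igz


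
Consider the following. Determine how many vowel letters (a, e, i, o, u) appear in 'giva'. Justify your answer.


Vowels in 'giva': i, a = 2 vowels.

2


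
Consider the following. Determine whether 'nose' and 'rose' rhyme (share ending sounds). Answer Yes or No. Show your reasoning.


Rime (stressed vowel + following sounds) of 'nose': -ose = /oʊz/
Rime of 'rose': -ose = /oʊz/
/oʊz/ and /oʊz/ are the same ending sound, so the words rhyme.

Yes


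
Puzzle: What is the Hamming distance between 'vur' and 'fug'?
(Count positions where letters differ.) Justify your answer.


Alignment:
Position 1: 'v' vs 'f' = DIFFER
Position 2: 'u' vs 'u' = match
Position 3: 'r' vs 'g' = DIFFER
Total differences: 2

2


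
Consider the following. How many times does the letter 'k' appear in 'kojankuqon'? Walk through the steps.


Letter 'k' in 'kojankuqon': found at position(s) 1, 6 = 2 occurrence(s).

2


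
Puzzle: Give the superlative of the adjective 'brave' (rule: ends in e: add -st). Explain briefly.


Apply superlative formation (ends in e: add -st): 'brave' -> 'bravest'.

bravest


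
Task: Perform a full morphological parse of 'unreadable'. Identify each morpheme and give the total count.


Step 1: Identify prefix: 'un' (meaning: not/reverse)
Step 2: Identify root: 'read'
Step 3: Identify suffix(es): 'able'
Decomposition: un- (prefix: not/reverse) + read (root) + -able (suffix: capable of)
Total morphemes: 3

3 morphemes (un- (prefix: not/reverse) + read (root) + -able (suffix: capable of))


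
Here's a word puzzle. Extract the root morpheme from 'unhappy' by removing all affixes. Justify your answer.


Remove prefix 'un' from 'unhappy' to get root 'happy'.

happy


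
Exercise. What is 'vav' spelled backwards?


Reverse 'vav' character by character: 'vav'.

vav


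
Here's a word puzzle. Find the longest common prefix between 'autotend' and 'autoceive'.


Compare from the start: 4 characters match: 'auto'. Mismatch at position 5: 't' vs 'c'.

auto


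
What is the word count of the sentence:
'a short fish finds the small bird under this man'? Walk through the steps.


Split into words: a | short | fish | finds | the | small | bird | under | this | man = 10 words.

10


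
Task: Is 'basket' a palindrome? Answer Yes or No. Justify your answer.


Forward: 'basket'
Reversed: 'teksab'
They differ.

No


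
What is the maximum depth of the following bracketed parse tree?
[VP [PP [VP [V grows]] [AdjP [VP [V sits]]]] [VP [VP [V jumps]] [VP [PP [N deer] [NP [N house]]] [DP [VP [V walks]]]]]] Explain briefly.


Count bracket nesting levels:
'[' at pos 0: depth = 1
'[' at pos 4: depth = 2
'[' at pos 8: depth = 3
'[' at pos 12: depth = 4
'[' at pos 23: depth = 3
'[' at pos 29: depth = 4
'[' at pos 33: depth = 5
'[' at pos 45: depth = 2
'[' at pos 49: depth = 3
'[' at pos 53: depth = 4
'[' at pos 64: depth = 3
'[' at pos 68: depth = 4
'[' at pos 72: depth = 5
'[' at pos 81: depth = 5
'[' at pos 85: depth = 6
'[' at pos 97: depth = 4
'[' at pos 101: depth = 5
'[' at pos 105: depth = 6
Maximum depth reached: 6

6


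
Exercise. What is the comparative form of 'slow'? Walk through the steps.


Apply comparative formation (add -er): 'slow' -> 'slower'.

slower


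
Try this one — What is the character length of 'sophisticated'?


Spell out 'sophisticated' and number each letter: s(1), o(2), p(3), h(4), i(5), s(6), t(7), i(8), c(9), a(10), t(11), e(12), d(13). Total: 13 letters.

13


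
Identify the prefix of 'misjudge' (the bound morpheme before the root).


The word 'misjudge' = 'mis' (prefix) + 'judge' (root). The prefix is 'mis'.

mis


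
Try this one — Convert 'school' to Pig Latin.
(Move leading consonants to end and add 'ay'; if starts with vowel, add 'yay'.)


'school': move consonant cluster 'sch' to end and add 'ay': 'oolschay'.

oolschay


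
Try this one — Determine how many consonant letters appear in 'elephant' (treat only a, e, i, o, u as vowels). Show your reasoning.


Consonants in 'elephant': l, p, h, n, t = 5 consonants.

5


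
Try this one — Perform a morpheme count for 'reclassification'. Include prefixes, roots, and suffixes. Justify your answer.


Decomposition: re- (prefix) + class (root) + -ify (suffix) + -ation (suffix) = 4 morpheme(s)

4 morphemes


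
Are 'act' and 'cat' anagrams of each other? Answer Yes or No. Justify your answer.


Sorted letters of 'act': 'act'
Sorted letters of 'cat': 'act'
They match.

Yes


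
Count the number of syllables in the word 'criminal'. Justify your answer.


Break 'criminal' into syllables: crim-i-nal -> crim | i | nal = 3 syllables

3 syllables


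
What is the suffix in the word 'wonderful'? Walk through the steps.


The word 'wonderful' = 'wonder' (root) + '-ful' (suffix). The suffix is '-ful'.

ful


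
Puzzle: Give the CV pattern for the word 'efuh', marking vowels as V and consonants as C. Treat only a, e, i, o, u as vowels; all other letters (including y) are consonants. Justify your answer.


Letter mapping: e = V, f = C, u = V, h = C.

VCVC


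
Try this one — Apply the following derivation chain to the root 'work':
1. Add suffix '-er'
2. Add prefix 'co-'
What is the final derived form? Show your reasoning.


Step 1: Add suffix '-er' to 'work' = 'worker'
Step 2: Add prefix 'co-' to 'worker' = 'coworker'

coworker


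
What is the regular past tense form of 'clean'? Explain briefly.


Apply rule: Add -ed. 'clean' becomes 'cleaned'.

cleaned


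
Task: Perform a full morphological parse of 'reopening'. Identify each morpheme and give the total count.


Step 1: Identify prefix: 're' (meaning: again)
Step 2: Identify root: 'open'
Step 3: Identify suffix(es): 'ing'
Decomposition: re- (prefix: again) + open (root) + -ing (suffix: ongoing action)
Total morphemes: 3

3 morphemes (re- (prefix: again) + open (root) + -ing (suffix: ongoing action))


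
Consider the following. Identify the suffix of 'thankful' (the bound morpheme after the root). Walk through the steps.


The word 'thankful' = 'thank' (root) + '-ful' (suffix). The suffix is '-ful'.

ful


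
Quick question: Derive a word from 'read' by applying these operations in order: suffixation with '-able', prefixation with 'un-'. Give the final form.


Step 1: Add suffix '-able' to 'read' = 'readable'
Step 2: Add prefix 'un-' to 'readable' = 'unreadable'

unreadable


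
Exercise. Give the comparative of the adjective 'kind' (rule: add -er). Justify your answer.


Apply comparative formation (add -er): 'kind' -> 'kinder'.

kinder


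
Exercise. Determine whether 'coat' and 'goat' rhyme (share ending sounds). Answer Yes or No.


Rime (stressed vowel + following sounds) of 'coat': -oat = /oʊt/
Rime of 'goat': -oat = /oʊt/
/oʊt/ and /oʊt/ are the same ending sound, so the words rhyme.

Yes


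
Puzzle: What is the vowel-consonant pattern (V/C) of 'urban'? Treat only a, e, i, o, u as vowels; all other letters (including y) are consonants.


Letter mapping: u = V, r = C, b = C, a = V, n = C.

VCCVC


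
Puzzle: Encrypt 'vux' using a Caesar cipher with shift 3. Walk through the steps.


Shift each letter by 3: v -> y, u -> x, x -> a. Result: 'yxa'.

yxa


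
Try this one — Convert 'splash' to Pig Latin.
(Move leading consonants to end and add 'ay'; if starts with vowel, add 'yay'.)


'splash': move consonant cluster 'spl' to end and add 'ay': 'ashsplay'.

ashsplay


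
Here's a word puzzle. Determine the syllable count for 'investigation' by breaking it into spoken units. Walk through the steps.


Break 'investigation' into syllables: in-ves-ti-ga-tion -> in | ves | ti | ga | tion = 5 syllables

5 syllables


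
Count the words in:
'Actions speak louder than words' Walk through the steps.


Split into words: Actions | speak | louder | than | words = 5 words.

5


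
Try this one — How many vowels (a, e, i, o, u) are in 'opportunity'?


Vowels in 'opportunity': o, o, u, i = 4 vowels.

4


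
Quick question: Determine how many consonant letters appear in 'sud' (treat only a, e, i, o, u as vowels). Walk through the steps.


Consonants in 'sud': s, d = 2 consonants.

2


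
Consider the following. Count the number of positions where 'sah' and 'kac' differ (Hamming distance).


Alignment:
Position 1: 's' vs 'k' = DIFFER
Position 2: 'a' vs 'a' = match
Position 3: 'h' vs 'c' = DIFFER
Total differences: 2

2


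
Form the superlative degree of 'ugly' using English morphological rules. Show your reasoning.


Apply superlative formation (consonant + y: change y to i, add -est): 'ugly' -> 'ugliest'.

ugliest


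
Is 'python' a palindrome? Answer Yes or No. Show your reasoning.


Forward: 'python'
Reversed: 'nohtyp'
They differ.

No


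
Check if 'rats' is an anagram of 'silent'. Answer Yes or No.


Sorted letters of 'rats': 'arst'
Sorted letters of 'silent': 'eilnst'
They do not match.

No


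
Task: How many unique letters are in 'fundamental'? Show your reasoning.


Unique letters in 'fundamental': {a, d, e, f, l, m, n, t, u} = 9 distinct letters.

9


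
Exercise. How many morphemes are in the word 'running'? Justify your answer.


Decomposition: run (root) + -ing (suffix) = 2 morpheme(s)

2 morphemes


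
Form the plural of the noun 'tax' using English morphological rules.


Apply rule: Add -es (sibilant/fricative ending). 'tax' becomes 'taxes'.

taxes


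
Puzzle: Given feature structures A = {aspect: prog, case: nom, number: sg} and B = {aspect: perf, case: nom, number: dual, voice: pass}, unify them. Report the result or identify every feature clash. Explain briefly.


Compare features:
aspect: A=prog vs B=perf -> CLASH
case: A=nom vs B=nom -> unified: nom
number: A=sg vs B=dual -> CLASH
voice: A=_ vs B=pass -> unified: pass
Clashes detected on features 'aspect' (prog vs perf) and 'number' (sg vs dual); unification fails.

CLASH on 'aspect' (prog vs perf) and 'number' (sg vs dual)


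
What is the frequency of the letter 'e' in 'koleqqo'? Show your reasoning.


Letter 'e' in 'koleqqo': found at position(s) 4 = 1 occurrence(s).

1


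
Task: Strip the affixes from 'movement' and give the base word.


Remove suffix '-ment' from 'movement' to get root 'move'.

move


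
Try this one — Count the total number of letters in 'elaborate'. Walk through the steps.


Spell out 'elaborate' and number each letter: e(1), l(2), a(3), b(4), o(5), r(6), a(7), t(8), e(9). Total: 9 letters.

9


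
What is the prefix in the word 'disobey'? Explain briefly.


The word 'disobey' = 'dis' (prefix) + 'obey' (root). The prefix is 'dis'.

dis


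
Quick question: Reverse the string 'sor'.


Reverse 'sor' character by character: 'ros'.

ros


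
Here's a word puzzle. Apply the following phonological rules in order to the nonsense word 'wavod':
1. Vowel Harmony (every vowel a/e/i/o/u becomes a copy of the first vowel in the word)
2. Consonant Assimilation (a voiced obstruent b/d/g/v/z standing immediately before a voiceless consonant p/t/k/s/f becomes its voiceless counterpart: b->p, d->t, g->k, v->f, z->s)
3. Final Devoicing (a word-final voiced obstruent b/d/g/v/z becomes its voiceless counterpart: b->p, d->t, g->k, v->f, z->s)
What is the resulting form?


Starting form: 'wavod'
Rule 1: Vowel Harmony: all vowels become 'a' (matching first vowel). 'wavod' -> 'wavad'
Rule 2: Consonant Assimilation: no voiced obstruent (b/d/g/v/z) stands immediately before a voiceless consonant (p/t/k/s/f). No change.
Rule 3: Final Devoicing: word-final voiced obstruent 'd' becomes voiceless 't'. 'wavad' -> 'wavat'
Final form: 'wavat'

wavat


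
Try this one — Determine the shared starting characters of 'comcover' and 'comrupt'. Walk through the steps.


Compare from the start: 3 characters match: 'com'. Mismatch at position 4: 'c' vs 'r'.

com
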